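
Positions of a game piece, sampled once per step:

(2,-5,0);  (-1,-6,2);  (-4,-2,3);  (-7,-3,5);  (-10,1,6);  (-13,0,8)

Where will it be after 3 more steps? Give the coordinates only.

(-22,7,12)

The moves between consecutive positions are (-3,-1,+2), (-3,+4,+1), (-3,-1,+2), (-3,+4,+1), (-3,-1,+2); they repeat the 2-cycle [(-3,-1,+2), (-3,+4,+1)].
step 6: apply (-3,+4,+1) → (-16,4,9)
step 7: apply (-3,-1,+2) → (-19,3,11)
step 8: apply (-3,+4,+1) → (-22,7,12)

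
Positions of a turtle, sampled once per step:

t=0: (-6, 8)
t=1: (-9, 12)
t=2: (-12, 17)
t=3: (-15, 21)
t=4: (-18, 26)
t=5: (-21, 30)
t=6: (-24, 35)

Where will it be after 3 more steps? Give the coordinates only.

(-33, 48)

Differencing gives (-3, +4), (-3, +5), (-3, +4), (-3, +5), (-3, +4), (-3, +5). This is the pattern (-3, +4), (-3, +5) repeated.
step 7: apply (-3, +4) → (-27, 39)
step 8: apply (-3, +5) → (-30, 44)
step 9: apply (-3, +4) → (-33, 48)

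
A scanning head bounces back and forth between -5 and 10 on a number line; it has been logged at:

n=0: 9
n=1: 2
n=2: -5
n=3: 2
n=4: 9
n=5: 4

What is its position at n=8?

7

The value travels 7 per step and bounces off the walls at -5 and 10.
  step 6: 4 → -3
  step 7: -3 → 0
  step 8: 0 → 7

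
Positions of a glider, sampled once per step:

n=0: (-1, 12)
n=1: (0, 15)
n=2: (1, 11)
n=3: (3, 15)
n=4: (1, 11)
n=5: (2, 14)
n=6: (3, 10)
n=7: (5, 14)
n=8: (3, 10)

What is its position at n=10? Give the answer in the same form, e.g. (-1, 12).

The moves between consecutive positions are (+1, +3), (+1, -4), (+2, +4), (-2, -4), (+1, +3), (+1, -4), (+2, +4), (-2, -4); they repeat the 4-cycle [(+1, +3), (+1, -4), (+2, +4), (-2, -4)].
step 9: apply (+1, +3) → (4, 13)
step 10: apply (+1, -4) → (5, 9)

(5, 9)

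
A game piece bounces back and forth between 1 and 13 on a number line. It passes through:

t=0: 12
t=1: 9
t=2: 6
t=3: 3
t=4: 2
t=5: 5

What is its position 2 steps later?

11

The value reflects between 1 and 13, moving 3 per step.
  step 6: 5 → 8
  step 7: 8 → 11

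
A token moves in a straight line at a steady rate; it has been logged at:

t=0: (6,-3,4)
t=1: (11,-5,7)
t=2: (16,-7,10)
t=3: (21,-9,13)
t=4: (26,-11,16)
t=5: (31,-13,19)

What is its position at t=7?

(41,-17,25)

Constant displacement of (+5,-2,+3) per step.
step 6: (31,-13,19) + (+5,-2,+3) → (36,-15,22)
step 7: (36,-15,22) + (+5,-2,+3) → (41,-17,25)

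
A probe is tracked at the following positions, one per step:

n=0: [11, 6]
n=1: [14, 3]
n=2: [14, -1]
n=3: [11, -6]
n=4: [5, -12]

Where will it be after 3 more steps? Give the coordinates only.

[-31, -36]

First differences are [+3, -3], [+0, -4], [-3, -5], [-6, -6]; their common second difference is [-3, -1] (constant acceleration).
step 5: [5, -12] + [-9, -7] → [-4, -19]
step 6: [-4, -19] + [-12, -8] → [-16, -27]
step 7: [-16, -27] + [-15, -9] → [-31, -36]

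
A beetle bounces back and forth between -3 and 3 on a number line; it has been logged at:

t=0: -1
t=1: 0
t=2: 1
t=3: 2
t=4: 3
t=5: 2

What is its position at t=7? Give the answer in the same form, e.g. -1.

0

The value reflects between -3 and 3, moving 1 per step.
  step 6: 2 → 1
  step 7: 1 → 0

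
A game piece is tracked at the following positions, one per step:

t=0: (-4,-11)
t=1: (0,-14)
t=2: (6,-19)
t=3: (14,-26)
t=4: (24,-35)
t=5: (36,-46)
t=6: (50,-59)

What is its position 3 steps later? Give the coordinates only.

Taking differences between consecutive positions: (+4,-3), (+6,-5), (+8,-7), (+10,-9), (+12,-11), (+14,-13). These grow by (+2,-2) each step.
step 7: (50,-59) + (+16,-15) → (66,-74)
step 8: (66,-74) + (+18,-17) → (84,-91)
step 9: (84,-91) + (+20,-19) → (104,-110)

(104,-110)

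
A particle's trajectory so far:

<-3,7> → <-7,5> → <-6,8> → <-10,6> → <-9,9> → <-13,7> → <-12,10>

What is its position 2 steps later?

Differencing gives <-4,-2>, <+1,+3>, <-4,-2>, <+1,+3>, <-4,-2>, <+1,+3>. This is the pattern <-4,-2>, <+1,+3> repeated.
step 7: apply <-4,-2> → <-16,8>
step 8: apply <+1,+3> → <-15,11>

<-15,11>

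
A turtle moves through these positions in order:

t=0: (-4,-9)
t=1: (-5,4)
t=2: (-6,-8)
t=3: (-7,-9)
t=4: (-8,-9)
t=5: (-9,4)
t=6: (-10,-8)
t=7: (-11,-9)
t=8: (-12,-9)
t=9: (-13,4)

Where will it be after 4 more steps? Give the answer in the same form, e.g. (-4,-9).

(-17,4)

First: linear, -1 per step → -17 at step 13.
Second: cycles through -9, 4, -8, -9 every 4 steps. Step 13 lands at position 1 of the cycle → 4.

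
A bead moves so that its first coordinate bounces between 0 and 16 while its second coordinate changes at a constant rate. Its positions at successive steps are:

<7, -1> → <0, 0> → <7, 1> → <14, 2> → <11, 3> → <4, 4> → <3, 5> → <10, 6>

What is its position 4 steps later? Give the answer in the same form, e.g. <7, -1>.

The first coordinate reflects between 0 and 16, moving 7 per step.
  step 8: 10 → 15
  step 9: 15 → 8
  step 10: 8 → 1
  step 11: 1 → 6
The second coordinate changes by +1 each step: at step 11 it is 10.

<6, 10>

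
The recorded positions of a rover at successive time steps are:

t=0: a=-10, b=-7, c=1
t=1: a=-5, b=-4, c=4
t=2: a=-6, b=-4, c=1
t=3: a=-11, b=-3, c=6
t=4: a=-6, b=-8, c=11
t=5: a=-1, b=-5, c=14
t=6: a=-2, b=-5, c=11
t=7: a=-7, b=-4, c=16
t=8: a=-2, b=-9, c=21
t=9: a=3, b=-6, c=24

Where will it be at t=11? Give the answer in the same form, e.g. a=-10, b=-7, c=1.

Step-to-step displacements: (+5,+3,+3), (-1,+0,-3), (-5,+1,+5), (+5,-5,+5), (+5,+3,+3), (-1,+0,-3), (-5,+1,+5), (+5,-5,+5), (+5,+3,+3) — a repeating cycle of length 4.
step 10: apply (-1,+0,-3) → a=2, b=-6, c=21
step 11: apply (-5,+1,+5) → a=-3, b=-5, c=26

a=-3, b=-5, c=26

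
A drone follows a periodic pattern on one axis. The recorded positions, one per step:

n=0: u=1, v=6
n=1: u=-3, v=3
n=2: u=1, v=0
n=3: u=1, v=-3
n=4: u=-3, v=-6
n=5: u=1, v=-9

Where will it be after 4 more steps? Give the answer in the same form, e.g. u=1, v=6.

U: cycles through 1, -3, 1 every 3 steps. Step 9 lands at position 0 of the cycle → 1.
V: linear, -3 per step → -21 at step 9.

u=1, v=-21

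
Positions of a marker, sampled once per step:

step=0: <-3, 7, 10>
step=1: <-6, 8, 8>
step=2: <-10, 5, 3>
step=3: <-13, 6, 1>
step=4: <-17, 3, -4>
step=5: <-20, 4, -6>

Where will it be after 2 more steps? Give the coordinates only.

<-27, 2, -13>

Step-to-step displacements: <-3, +1, -2>, <-4, -3, -5>, <-3, +1, -2>, <-4, -3, -5>, <-3, +1, -2> — a repeating cycle of length 2.
step 6: apply <-4, -3, -5> → <-24, 1, -11>
step 7: apply <-3, +1, -2> → <-27, 2, -13>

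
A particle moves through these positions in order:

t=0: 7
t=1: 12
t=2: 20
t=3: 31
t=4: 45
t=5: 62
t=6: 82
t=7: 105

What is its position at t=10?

192

Successive displacements: +5, +8, +11, +14, +17, +20, +23 — each changes by +3.
step 8: 105 + 26 → 131
step 9: 131 + 29 → 160
step 10: 160 + 32 → 192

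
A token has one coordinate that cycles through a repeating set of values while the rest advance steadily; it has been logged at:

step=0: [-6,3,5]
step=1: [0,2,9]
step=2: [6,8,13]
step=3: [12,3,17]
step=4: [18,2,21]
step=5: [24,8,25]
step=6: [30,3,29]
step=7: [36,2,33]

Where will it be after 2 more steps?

[48,3,41]

The first coordinate changes by +6 each step, so at step 9 it is -6 + 9·(6) = 48.
The second coordinate repeats the cycle [3, 2, 8] with period 3; step 9 mod 3 = 0, giving 3.
The third coordinate changes by +4 each step, so at step 9 it is 5 + 9·(4) = 41.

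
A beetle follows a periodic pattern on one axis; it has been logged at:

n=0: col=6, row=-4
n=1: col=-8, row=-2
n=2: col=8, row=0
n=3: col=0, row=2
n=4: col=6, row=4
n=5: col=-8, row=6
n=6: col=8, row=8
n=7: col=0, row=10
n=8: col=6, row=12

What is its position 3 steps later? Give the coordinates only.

Col: cycles through 6, -8, 8, 0 every 4 steps. Step 11 lands at position 3 of the cycle → 0.
Row: linear, +2 per step → 18 at step 11.

col=0, row=18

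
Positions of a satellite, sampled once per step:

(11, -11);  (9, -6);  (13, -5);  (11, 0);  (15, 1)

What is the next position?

Differencing gives (-2, +5), (+4, +1), (-2, +5), (+4, +1). This is the pattern (-2, +5), (+4, +1) repeated.
step 5: apply (-2, +5) → (13, 6)

(13, 6)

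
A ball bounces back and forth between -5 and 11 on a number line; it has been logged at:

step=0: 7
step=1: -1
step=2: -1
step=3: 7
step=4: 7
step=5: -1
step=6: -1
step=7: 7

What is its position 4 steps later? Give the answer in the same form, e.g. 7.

The value reflects between -5 and 11, moving 8 per step.
  step 8: 7 → 7
  step 9: 7 → -1
  step 10: -1 → -1
  step 11: -1 → 7

7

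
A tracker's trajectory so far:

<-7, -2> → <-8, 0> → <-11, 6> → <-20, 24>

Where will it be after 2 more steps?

Step-to-step displacements: <-1, +2>, <-3, +6>, <-9, +18>; each is 3× the previous.
step 4: <-20, 24> + <-27, +54> → <-47, 78>
step 5: <-47, 78> + <-81, +162> → <-128, 240>

<-128, 240>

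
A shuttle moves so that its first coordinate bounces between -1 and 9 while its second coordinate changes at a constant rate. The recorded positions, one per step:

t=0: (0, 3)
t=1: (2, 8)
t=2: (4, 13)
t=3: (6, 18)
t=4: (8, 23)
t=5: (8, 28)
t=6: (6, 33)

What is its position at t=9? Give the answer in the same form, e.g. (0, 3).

(0, 48)

The first coordinate travels 2 per step and bounces off the walls at -1 and 9.
  step 7: 6 → 4
  step 8: 4 → 2
  step 9: 2 → 0
The second coordinate changes by +5 each step: at step 9 it is 48.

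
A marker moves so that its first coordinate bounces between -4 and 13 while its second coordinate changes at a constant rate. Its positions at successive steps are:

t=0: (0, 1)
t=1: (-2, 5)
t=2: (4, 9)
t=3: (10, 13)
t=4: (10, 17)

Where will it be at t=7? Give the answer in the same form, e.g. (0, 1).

The first coordinate travels 6 per step and bounces off the walls at -4 and 13.
  step 5: 10 → 4
  step 6: 4 → -2
  step 7: -2 → 0
The second coordinate changes by +4 each step: at step 7 it is 29.

(0, 29)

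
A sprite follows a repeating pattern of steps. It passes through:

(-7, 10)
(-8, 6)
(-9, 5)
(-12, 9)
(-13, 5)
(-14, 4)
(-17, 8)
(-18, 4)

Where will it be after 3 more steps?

(-23, 3)

The moves between consecutive positions are (-1, -4), (-1, -1), (-3, +4), (-1, -4), (-1, -1), (-3, +4), (-1, -4); they repeat the 3-cycle [(-1, -4), (-1, -1), (-3, +4)].
step 8: apply (-1, -1) → (-19, 3)
step 9: apply (-3, +4) → (-22, 7)
step 10: apply (-1, -4) → (-23, 3)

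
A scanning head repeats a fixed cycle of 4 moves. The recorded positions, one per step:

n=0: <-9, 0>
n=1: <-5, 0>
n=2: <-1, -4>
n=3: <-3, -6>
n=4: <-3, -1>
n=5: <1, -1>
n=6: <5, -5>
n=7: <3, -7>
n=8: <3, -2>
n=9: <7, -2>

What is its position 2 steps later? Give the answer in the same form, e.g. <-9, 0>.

<9, -8>

Differencing gives <+4, +0>, <+4, -4>, <-2, -2>, <+0, +5>, <+4, +0>, <+4, -4>, <-2, -2>, <+0, +5>, <+4, +0>. This is the pattern <+4, +0>, <+4, -4>, <-2, -2>, <+0, +5> repeated.
step 10: apply <+4, -4> → <11, -6>
step 11: apply <-2, -2> → <9, -8>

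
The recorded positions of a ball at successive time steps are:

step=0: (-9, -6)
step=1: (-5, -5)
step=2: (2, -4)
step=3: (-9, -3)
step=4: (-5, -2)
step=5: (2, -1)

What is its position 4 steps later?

(-9, 3)

First: cycles through -9, -5, 2 every 3 steps. Step 9 lands at position 0 of the cycle → -9.
Second: linear, +1 per step → 3 at step 9.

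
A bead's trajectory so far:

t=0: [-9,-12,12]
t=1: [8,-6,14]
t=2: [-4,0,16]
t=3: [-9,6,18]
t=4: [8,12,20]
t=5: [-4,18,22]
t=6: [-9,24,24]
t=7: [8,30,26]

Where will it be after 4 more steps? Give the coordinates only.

The first coordinate repeats the cycle [-9, 8, -4] with period 3; step 11 mod 3 = 2, giving -4.
The second coordinate changes by +6 each step, so at step 11 it is -12 + 11·(6) = 54.
The third coordinate changes by +2 each step, so at step 11 it is 12 + 11·(2) = 34.

[-4,54,34]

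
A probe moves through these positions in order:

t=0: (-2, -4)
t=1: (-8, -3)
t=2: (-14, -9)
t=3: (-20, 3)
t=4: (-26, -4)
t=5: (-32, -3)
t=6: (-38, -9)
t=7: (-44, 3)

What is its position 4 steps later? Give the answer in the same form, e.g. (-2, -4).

First: linear, -6 per step → -68 at step 11.
Second: cycles through -4, -3, -9, 3 every 4 steps. Step 11 lands at position 3 of the cycle → 3.

(-68, 3)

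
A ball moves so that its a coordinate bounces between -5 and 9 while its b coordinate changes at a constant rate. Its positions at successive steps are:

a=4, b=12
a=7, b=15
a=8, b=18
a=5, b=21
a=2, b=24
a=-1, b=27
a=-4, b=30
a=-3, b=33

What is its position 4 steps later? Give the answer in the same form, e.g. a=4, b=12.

The a coordinate travels 3 per step and bounces off the walls at -5 and 9.
  step 8: -3 → 0
  step 9: 0 → 3
  step 10: 3 → 6
  step 11: 6 → 9
The b coordinate changes by +3 each step: at step 11 it is 45.

a=9, b=45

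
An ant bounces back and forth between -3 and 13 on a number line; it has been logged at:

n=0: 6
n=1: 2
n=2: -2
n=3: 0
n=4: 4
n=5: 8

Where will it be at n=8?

The value reflects between -3 and 13, moving 4 per step.
  step 6: 8 → 12
  step 7: 12 → 10
  step 8: 10 → 6

6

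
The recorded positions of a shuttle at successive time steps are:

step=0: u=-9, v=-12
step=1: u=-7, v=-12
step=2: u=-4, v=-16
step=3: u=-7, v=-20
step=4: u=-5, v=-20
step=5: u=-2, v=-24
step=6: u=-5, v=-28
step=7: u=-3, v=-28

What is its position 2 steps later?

Step-to-step displacements: (+2, +0), (+3, -4), (-3, -4), (+2, +0), (+3, -4), (-3, -4), (+2, +0) — a repeating cycle of length 3.
step 8: apply (+3, -4) → u=0, v=-32
step 9: apply (-3, -4) → u=-3, v=-36

u=-3, v=-36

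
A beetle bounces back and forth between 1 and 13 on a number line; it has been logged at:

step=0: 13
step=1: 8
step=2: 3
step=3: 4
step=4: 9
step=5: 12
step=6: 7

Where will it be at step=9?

10

The value reflects between 1 and 13, moving 5 per step.
  step 7: 7 → 2
  step 8: 2 → 5
  step 9: 5 → 10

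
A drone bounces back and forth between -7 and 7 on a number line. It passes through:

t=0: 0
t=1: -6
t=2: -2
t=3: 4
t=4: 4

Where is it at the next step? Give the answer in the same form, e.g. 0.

The value travels 6 per step and bounces off the walls at -7 and 7.
  step 5: 4 → -2

-2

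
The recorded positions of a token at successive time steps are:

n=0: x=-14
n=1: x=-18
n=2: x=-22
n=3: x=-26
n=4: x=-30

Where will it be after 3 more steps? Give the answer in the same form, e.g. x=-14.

x=-42

The position changes by -4 every step.
step 5: -30 − 4 → x=-34
step 6: -34 − 4 → x=-38
step 7: -38 − 4 → x=-42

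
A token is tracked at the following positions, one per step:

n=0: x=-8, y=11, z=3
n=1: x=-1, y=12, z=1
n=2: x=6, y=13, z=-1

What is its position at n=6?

The position changes by (+7,+1,-2) every step.
step 3: x=6, y=13, z=-1 + (+7,+1,-2) → x=13, y=14, z=-3
step 4: x=13, y=14, z=-3 + (+7,+1,-2) → x=20, y=15, z=-5
step 5: x=20, y=15, z=-5 + (+7,+1,-2) → x=27, y=16, z=-7
step 6: x=27, y=16, z=-7 + (+7,+1,-2) → x=34, y=17, z=-9

x=34, y=17, z=-9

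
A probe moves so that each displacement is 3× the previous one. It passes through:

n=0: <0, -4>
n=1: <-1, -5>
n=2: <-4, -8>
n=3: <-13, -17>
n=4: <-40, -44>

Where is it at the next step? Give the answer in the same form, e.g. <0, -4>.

The jumps are <-1, -1>, <-3, -3>, <-9, -9>, <-27, -27> — a geometric progression with ratio 3.
step 5: <-40, -44> + <-81, -81> → <-121, -125>

<-121, -125>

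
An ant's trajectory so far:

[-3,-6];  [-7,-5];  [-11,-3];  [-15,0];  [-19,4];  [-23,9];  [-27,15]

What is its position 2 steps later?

Taking differences between consecutive positions: [-4,+1], [-4,+2], [-4,+3], [-4,+4], [-4,+5], [-4,+6]. These grow by [+0,+1] each step.
step 7: [-27,15] + [-4,+7] → [-31,22]
step 8: [-31,22] + [-4,+8] → [-35,30]

[-35,30]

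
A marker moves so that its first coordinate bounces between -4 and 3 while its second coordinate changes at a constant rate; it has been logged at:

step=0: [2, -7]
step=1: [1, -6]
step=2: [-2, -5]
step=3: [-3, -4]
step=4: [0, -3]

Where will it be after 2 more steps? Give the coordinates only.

[0, -1]

The first coordinate reflects between -4 and 3, moving 3 per step.
  step 5: 0 → 3
  step 6: 3 → 0
The second coordinate changes by +1 each step: at step 6 it is -1.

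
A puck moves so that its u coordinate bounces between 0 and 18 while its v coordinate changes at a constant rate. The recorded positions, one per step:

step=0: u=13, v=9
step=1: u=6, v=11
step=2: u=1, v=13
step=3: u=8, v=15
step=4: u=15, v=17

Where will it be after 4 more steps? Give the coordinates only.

The u coordinate travels 7 per step and bounces off the walls at 0 and 18.
  step 5: 15 → 14
  step 6: 14 → 7
  step 7: 7 → 0
  step 8: 0 → 7
The v coordinate changes by +2 each step: at step 8 it is 25.

u=7, v=25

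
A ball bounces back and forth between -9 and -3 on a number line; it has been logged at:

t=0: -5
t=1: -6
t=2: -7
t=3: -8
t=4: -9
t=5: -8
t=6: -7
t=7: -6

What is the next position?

The value travels 1 per step and bounces off the walls at -9 and -3.
  step 8: -6 → -5

-5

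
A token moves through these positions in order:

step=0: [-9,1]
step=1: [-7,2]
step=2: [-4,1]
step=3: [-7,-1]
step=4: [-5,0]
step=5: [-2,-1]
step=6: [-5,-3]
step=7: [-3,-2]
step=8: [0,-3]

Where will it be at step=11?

[2,-5]

The moves between consecutive positions are [+2,+1], [+3,-1], [-3,-2], [+2,+1], [+3,-1], [-3,-2], [+2,+1], [+3,-1]; they repeat the 3-cycle [[+2,+1], [+3,-1], [-3,-2]].
step 9: apply [-3,-2] → [-3,-5]
step 10: apply [+2,+1] → [-1,-4]
step 11: apply [+3,-1] → [2,-5]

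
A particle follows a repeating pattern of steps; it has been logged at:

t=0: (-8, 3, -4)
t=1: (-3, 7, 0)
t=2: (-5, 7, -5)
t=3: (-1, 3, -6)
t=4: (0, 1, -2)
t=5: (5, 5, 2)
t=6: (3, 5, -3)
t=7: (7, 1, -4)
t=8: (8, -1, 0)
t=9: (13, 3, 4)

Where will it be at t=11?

Differencing gives (+5, +4, +4), (-2, +0, -5), (+4, -4, -1), (+1, -2, +4), (+5, +4, +4), (-2, +0, -5), (+4, -4, -1), (+1, -2, +4), (+5, +4, +4). This is the pattern (+5, +4, +4), (-2, +0, -5), (+4, -4, -1), (+1, -2, +4) repeated.
step 10: apply (-2, +0, -5) → (11, 3, -1)
step 11: apply (+4, -4, -1) → (15, -1, -2)

(15, -1, -2)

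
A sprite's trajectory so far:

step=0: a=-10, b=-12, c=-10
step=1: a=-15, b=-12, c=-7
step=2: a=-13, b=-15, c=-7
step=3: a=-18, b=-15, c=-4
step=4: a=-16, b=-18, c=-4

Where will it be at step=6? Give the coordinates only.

a=-19, b=-21, c=-1

The moves between consecutive positions are (-5, +0, +3), (+2, -3, +0), (-5, +0, +3), (+2, -3, +0); they repeat the 2-cycle [(-5, +0, +3), (+2, -3, +0)].
step 5: apply (-5, +0, +3) → a=-21, b=-18, c=-1
step 6: apply (+2, -3, +0) → a=-19, b=-21, c=-1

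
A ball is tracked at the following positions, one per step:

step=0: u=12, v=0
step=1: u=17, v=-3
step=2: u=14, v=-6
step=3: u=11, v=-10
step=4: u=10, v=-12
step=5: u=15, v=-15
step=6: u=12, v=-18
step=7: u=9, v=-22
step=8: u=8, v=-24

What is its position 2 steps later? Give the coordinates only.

Step-to-step displacements: (+5, -3), (-3, -3), (-3, -4), (-1, -2), (+5, -3), (-3, -3), (-3, -4), (-1, -2) — a repeating cycle of length 4.
step 9: apply (+5, -3) → u=13, v=-27
step 10: apply (-3, -3) → u=10, v=-30

u=10, v=-30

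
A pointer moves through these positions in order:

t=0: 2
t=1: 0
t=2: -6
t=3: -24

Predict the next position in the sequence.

Step-to-step displacements: -2, -6, -18; each is 3× the previous.
step 4: -24 − 54 → -78

-78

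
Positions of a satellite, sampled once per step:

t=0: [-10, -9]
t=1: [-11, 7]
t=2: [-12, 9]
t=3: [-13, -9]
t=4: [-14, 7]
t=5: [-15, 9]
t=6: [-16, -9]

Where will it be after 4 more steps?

[-20, 7]

First: linear, -1 per step → -20 at step 10.
Second: cycles through -9, 7, 9 every 3 steps. Step 10 lands at position 1 of the cycle → 7.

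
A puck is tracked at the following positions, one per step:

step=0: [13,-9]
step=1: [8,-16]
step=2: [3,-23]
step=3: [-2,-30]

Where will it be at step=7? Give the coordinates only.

The position changes by [-5,-7] every step.
step 4: [-2,-30] + [-5,-7] → [-7,-37]
step 5: [-7,-37] + [-5,-7] → [-12,-44]
step 6: [-12,-44] + [-5,-7] → [-17,-51]
step 7: [-17,-51] + [-5,-7] → [-22,-58]

[-22,-58]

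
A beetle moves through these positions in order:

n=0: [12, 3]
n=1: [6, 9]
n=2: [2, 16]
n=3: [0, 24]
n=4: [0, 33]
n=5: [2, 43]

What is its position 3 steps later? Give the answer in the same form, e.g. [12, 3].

Taking differences between consecutive positions: [-6, +6], [-4, +7], [-2, +8], [+0, +9], [+2, +10]. These grow by [+2, +1] each step.
step 6: [2, 43] + [+4, +11] → [6, 54]
step 7: [6, 54] + [+6, +12] → [12, 66]
step 8: [12, 66] + [+8, +13] → [20, 79]

[20, 79]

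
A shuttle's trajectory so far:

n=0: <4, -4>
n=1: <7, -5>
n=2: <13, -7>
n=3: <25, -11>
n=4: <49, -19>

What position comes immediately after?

Step-to-step displacements: <+3, -1>, <+6, -2>, <+12, -4>, <+24, -8>; each is 2× the previous.
step 5: <49, -19> + <+48, -16> → <97, -35>

<97, -35>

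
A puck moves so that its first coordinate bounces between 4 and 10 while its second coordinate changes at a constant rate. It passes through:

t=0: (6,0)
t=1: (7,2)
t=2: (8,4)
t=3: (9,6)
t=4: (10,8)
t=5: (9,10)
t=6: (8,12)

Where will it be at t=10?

The first coordinate travels 1 per step and bounces off the walls at 4 and 10.
  step 7: 8 → 7
  step 8: 7 → 6
  step 9: 6 → 5
  step 10: 5 → 4
The second coordinate changes by +2 each step: at step 10 it is 20.

(4,20)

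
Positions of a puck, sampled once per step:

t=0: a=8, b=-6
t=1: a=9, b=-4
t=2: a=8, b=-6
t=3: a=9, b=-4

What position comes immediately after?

a=8, b=-6

The jumps are (+1,+2), (-1,-2), (+1,+2) — a geometric progression with ratio -1.
step 4: a=9, b=-4 + (-1,-2) → a=8, b=-6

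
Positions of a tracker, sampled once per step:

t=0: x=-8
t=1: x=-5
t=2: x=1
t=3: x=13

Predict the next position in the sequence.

The jumps are +3, +6, +12 — a geometric progression with ratio 2.
step 4: 13 + 24 → x=37

x=37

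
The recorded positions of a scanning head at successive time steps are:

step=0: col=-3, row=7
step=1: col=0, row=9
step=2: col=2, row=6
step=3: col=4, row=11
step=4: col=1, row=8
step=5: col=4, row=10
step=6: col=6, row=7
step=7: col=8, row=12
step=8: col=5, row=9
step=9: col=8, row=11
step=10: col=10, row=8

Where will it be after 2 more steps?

col=9, row=10

Step-to-step displacements: (+3, +2), (+2, -3), (+2, +5), (-3, -3), (+3, +2), (+2, -3), (+2, +5), (-3, -3), (+3, +2), (+2, -3) — a repeating cycle of length 4.
step 11: apply (+2, +5) → col=12, row=13
step 12: apply (-3, -3) → col=9, row=10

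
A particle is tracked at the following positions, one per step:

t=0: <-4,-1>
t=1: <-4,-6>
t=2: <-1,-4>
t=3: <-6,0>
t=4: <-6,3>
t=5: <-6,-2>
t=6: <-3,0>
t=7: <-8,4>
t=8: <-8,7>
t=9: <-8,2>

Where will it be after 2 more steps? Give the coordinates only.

<-10,8>

Step-to-step displacements: <+0,-5>, <+3,+2>, <-5,+4>, <+0,+3>, <+0,-5>, <+3,+2>, <-5,+4>, <+0,+3>, <+0,-5> — a repeating cycle of length 4.
step 10: apply <+3,+2> → <-5,4>
step 11: apply <-5,+4> → <-10,8>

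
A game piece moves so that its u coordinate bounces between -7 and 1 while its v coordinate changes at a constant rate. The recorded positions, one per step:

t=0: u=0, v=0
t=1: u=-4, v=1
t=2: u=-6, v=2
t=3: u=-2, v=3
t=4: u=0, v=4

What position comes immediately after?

The u coordinate travels 4 per step and bounces off the walls at -7 and 1.
  step 5: 0 → -4
The v coordinate changes by +1 each step: at step 5 it is 5.

u=-4, v=5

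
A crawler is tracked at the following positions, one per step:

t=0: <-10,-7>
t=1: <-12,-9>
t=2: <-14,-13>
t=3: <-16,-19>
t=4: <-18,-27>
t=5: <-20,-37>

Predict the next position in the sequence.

<-22,-49>

First differences are <-2,-2>, <-2,-4>, <-2,-6>, <-2,-8>, <-2,-10>; their common second difference is <+0,-2> (constant acceleration).
step 6: <-20,-37> + <-2,-12> → <-22,-49>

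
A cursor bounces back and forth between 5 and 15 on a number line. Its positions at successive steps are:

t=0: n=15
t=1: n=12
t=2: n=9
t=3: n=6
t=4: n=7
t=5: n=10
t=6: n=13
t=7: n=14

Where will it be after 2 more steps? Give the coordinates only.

The value reflects between 5 and 15, moving 3 per step.
  step 8: 14 → 11
  step 9: 11 → 8

n=8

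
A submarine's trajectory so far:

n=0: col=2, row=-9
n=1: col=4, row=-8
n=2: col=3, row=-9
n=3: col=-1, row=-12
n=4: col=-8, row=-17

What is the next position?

col=-18, row=-24

Taking differences between consecutive positions: (+2, +1), (-1, -1), (-4, -3), (-7, -5). These grow by (-3, -2) each step.
step 5: col=-8, row=-17 + (-10, -7) → col=-18, row=-24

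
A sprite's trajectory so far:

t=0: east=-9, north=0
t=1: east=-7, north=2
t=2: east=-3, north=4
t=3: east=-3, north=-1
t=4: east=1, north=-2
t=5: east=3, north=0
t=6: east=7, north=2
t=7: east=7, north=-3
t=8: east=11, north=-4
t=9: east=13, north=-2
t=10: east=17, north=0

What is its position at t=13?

east=23, north=-4

Differencing gives (+2, +2), (+4, +2), (+0, -5), (+4, -1), (+2, +2), (+4, +2), (+0, -5), (+4, -1), (+2, +2), (+4, +2). This is the pattern (+2, +2), (+4, +2), (+0, -5), (+4, -1) repeated.
step 11: apply (+0, -5) → east=17, north=-5
step 12: apply (+4, -1) → east=21, north=-6
step 13: apply (+2, +2) → east=23, north=-4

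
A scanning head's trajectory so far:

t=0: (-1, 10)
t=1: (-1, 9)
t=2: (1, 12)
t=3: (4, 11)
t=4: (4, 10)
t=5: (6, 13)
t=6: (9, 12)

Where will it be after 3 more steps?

Step-to-step displacements: (+0, -1), (+2, +3), (+3, -1), (+0, -1), (+2, +3), (+3, -1) — a repeating cycle of length 3.
step 7: apply (+0, -1) → (9, 11)
step 8: apply (+2, +3) → (11, 14)
step 9: apply (+3, -1) → (14, 13)

(14, 13)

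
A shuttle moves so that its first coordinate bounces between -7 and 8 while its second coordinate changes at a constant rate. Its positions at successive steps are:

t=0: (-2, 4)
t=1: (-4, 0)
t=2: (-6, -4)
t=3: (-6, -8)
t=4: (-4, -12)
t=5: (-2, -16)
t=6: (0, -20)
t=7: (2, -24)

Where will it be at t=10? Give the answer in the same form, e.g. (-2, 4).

The first coordinate reflects between -7 and 8, moving 2 per step.
  step 8: 2 → 4
  step 9: 4 → 6
  step 10: 6 → 8
The second coordinate changes by -4 each step: at step 10 it is -36.

(8, -36)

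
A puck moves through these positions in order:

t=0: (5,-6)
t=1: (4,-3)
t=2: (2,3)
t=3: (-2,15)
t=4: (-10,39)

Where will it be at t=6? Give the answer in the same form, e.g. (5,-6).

The jumps are (-1,+3), (-2,+6), (-4,+12), (-8,+24) — a geometric progression with ratio 2.
step 5: (-10,39) + (-16,+48) → (-26,87)
step 6: (-26,87) + (-32,+96) → (-58,183)

(-58,183)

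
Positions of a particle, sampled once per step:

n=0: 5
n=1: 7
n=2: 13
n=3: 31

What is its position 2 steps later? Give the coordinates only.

247

The jumps are +2, +6, +18 — a geometric progression with ratio 3.
step 4: 31 + 54 → 85
step 5: 85 + 162 → 247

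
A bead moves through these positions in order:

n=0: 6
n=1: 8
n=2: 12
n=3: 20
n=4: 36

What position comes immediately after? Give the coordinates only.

68

Consecutive displacements +2, +4, +8, +16 scale by a factor of 2 each step.
step 5: 36 + 32 → 68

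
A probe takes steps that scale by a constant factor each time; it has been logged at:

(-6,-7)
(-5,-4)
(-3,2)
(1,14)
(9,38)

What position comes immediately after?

The jumps are (+1,+3), (+2,+6), (+4,+12), (+8,+24) — a geometric progression with ratio 2.
step 5: (9,38) + (+16,+48) → (25,86)

(25,86)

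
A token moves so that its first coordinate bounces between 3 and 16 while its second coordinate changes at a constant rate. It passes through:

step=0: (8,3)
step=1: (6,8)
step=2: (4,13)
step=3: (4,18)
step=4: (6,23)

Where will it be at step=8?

The first coordinate travels 2 per step and bounces off the walls at 3 and 16.
  step 5: 6 → 8
  step 6: 8 → 10
  step 7: 10 → 12
  step 8: 12 → 14
The second coordinate changes by +5 each step: at step 8 it is 43.

(14,43)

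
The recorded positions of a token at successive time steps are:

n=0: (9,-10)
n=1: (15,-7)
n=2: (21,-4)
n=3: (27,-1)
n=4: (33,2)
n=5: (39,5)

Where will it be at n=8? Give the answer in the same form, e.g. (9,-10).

Each step adds (+6,+3) to the position.
step 6: (39,5) + (+6,+3) → (45,8)
step 7: (45,8) + (+6,+3) → (51,11)
step 8: (51,11) + (+6,+3) → (57,14)

(57,14)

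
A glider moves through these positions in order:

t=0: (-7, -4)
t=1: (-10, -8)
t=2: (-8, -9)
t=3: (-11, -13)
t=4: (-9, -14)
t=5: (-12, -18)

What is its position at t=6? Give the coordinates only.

Differencing gives (-3, -4), (+2, -1), (-3, -4), (+2, -1), (-3, -4). This is the pattern (-3, -4), (+2, -1) repeated.
step 6: apply (+2, -1) → (-10, -19)

(-10, -19)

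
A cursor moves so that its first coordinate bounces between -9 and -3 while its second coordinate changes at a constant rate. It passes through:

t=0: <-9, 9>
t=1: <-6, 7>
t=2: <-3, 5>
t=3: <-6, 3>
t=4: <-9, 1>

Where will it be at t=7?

<-6, -5>

The first coordinate reflects between -9 and -3, moving 3 per step.
  step 5: -9 → -6
  step 6: -6 → -3
  step 7: -3 → -6
The second coordinate changes by -2 each step: at step 7 it is -5.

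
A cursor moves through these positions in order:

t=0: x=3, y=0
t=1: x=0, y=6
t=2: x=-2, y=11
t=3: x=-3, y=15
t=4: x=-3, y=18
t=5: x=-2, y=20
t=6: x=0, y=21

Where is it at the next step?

x=3, y=21

Taking differences between consecutive positions: (-3, +6), (-2, +5), (-1, +4), (+0, +3), (+1, +2), (+2, +1). These grow by (+1, -1) each step.
step 7: x=0, y=21 + (+3, +0) → x=3, y=21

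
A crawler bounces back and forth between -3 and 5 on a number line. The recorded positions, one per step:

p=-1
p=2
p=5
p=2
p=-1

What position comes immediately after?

p=-2

The value travels 3 per step and bounces off the walls at -3 and 5.
  step 5: -1 → -2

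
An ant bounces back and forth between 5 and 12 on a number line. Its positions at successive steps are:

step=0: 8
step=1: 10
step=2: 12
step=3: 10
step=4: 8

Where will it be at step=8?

The value reflects between 5 and 12, moving 2 per step.
  step 5: 8 → 6
  step 6: 6 → 6
  step 7: 6 → 8
  step 8: 8 → 10

10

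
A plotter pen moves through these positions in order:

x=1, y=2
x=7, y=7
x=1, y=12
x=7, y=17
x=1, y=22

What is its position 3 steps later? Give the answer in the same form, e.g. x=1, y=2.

X: cycles through 1, 7 every 2 steps. Step 7 lands at position 1 of the cycle → 7.
Y: linear, +5 per step → 37 at step 7.

x=7, y=37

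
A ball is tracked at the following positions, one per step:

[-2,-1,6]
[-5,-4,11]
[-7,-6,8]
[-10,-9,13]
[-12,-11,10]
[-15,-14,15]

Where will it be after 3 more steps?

Differencing gives [-3,-3,+5], [-2,-2,-3], [-3,-3,+5], [-2,-2,-3], [-3,-3,+5]. This is the pattern [-3,-3,+5], [-2,-2,-3] repeated.
step 6: apply [-2,-2,-3] → [-17,-16,12]
step 7: apply [-3,-3,+5] → [-20,-19,17]
step 8: apply [-2,-2,-3] → [-22,-21,14]

[-22,-21,14]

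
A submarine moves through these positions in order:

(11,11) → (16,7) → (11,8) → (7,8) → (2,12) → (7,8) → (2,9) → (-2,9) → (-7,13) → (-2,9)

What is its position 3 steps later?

(-16,14)

Differencing gives (+5,-4), (-5,+1), (-4,+0), (-5,+4), (+5,-4), (-5,+1), (-4,+0), (-5,+4), (+5,-4). This is the pattern (+5,-4), (-5,+1), (-4,+0), (-5,+4) repeated.
step 10: apply (-5,+1) → (-7,10)
step 11: apply (-4,+0) → (-11,10)
step 12: apply (-5,+4) → (-16,14)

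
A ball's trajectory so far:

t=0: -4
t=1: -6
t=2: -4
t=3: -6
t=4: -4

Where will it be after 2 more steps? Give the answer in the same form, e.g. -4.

-4

The jumps are -2, +2, -2, +2 — a geometric progression with ratio -1.
step 5: -4 − 2 → -6
step 6: -6 + 2 → -4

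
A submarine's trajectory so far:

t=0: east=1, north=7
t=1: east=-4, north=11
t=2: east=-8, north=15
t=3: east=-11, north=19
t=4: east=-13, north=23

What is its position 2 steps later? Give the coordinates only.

east=-14, north=31

Taking differences between consecutive positions: (-5,+4), (-4,+4), (-3,+4), (-2,+4). These grow by (+1,+0) each step.
step 5: east=-13, north=23 + (-1,+4) → east=-14, north=27
step 6: east=-14, north=27 + (+0,+4) → east=-14, north=31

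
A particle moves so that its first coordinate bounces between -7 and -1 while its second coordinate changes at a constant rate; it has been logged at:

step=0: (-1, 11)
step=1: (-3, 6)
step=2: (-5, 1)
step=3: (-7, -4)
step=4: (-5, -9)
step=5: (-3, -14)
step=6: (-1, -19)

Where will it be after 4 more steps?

(-5, -39)

The first coordinate travels 2 per step and bounces off the walls at -7 and -1.
  step 7: -1 → -3
  step 8: -3 → -5
  step 9: -5 → -7
  step 10: -7 → -5
The second coordinate changes by -5 each step: at step 10 it is -39.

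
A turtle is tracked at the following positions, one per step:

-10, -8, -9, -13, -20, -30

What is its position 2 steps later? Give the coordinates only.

-59

Taking differences between consecutive positions: +2, -1, -4, -7, -10. These grow by -3 each step.
step 6: -30 − 13 → -43
step 7: -43 − 16 → -59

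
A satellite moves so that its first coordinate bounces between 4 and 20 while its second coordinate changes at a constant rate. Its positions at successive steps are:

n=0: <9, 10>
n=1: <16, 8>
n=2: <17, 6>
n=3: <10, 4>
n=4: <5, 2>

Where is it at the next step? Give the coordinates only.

The first coordinate reflects between 4 and 20, moving 7 per step.
  step 5: 5 → 12
The second coordinate changes by -2 each step: at step 5 it is 0.

<12, 0>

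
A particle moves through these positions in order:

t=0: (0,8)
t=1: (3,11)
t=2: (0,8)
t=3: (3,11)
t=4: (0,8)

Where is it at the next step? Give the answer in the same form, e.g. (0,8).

(3,11)

The jumps are (+3,+3), (-3,-3), (+3,+3), (-3,-3) — a geometric progression with ratio -1.
step 5: (0,8) + (+3,+3) → (3,11)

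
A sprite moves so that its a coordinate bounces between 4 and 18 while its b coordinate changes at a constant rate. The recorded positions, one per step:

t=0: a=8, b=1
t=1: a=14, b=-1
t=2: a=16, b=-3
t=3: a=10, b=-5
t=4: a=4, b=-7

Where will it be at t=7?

The a coordinate travels 6 per step and bounces off the walls at 4 and 18.
  step 5: 4 → 10
  step 6: 10 → 16
  step 7: 16 → 14
The b coordinate changes by -2 each step: at step 7 it is -13.

a=14, b=-13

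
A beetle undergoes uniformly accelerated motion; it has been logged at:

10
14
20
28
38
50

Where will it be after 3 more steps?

Taking differences between consecutive positions: +4, +6, +8, +10, +12. These grow by +2 each step.
step 6: 50 + 14 → 64
step 7: 64 + 16 → 80
step 8: 80 + 18 → 98

98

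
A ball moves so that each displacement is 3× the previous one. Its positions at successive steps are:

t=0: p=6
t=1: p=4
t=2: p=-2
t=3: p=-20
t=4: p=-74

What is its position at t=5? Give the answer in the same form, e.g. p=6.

p=-236

The jumps are -2, -6, -18, -54 — a geometric progression with ratio 3.
step 5: -74 − 162 → p=-236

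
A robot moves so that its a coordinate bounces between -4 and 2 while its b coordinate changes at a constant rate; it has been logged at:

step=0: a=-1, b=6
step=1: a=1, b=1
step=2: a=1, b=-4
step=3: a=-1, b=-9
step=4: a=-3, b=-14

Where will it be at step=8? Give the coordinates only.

a=1, b=-34

The a coordinate travels 2 per step and bounces off the walls at -4 and 2.
  step 5: -3 → -3
  step 6: -3 → -1
  step 7: -1 → 1
  step 8: 1 → 1
The b coordinate changes by -5 each step: at step 8 it is -34.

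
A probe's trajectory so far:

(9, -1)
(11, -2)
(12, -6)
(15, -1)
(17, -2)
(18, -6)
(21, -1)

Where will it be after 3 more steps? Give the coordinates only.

Differencing gives (+2, -1), (+1, -4), (+3, +5), (+2, -1), (+1, -4), (+3, +5). This is the pattern (+2, -1), (+1, -4), (+3, +5) repeated.
step 7: apply (+2, -1) → (23, -2)
step 8: apply (+1, -4) → (24, -6)
step 9: apply (+3, +5) → (27, -1)

(27, -1)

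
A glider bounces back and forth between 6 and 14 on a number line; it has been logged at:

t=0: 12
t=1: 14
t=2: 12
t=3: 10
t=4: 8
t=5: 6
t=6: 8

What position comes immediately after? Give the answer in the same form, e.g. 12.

10

The value travels 2 per step and bounces off the walls at 6 and 14.
  step 7: 8 → 10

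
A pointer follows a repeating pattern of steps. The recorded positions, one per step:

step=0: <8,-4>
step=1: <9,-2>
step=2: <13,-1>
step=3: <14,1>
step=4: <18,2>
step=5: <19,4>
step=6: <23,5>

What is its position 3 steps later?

Step-to-step displacements: <+1,+2>, <+4,+1>, <+1,+2>, <+4,+1>, <+1,+2>, <+4,+1> — a repeating cycle of length 2.
step 7: apply <+1,+2> → <24,7>
step 8: apply <+4,+1> → <28,8>
step 9: apply <+1,+2> → <29,10>

<29,10>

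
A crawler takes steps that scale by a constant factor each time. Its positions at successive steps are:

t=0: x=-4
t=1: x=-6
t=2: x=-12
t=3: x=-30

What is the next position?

Step-to-step displacements: -2, -6, -18; each is 3× the previous.
step 4: -30 − 54 → x=-84

x=-84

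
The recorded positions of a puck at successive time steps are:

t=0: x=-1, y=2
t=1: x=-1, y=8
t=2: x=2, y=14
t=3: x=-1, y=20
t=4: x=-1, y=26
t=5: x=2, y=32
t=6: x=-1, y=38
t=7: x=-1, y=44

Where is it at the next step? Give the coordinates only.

X: cycles through -1, -1, 2 every 3 steps. Step 8 lands at position 2 of the cycle → 2.
Y: linear, +6 per step → 50 at step 8.

x=2, y=50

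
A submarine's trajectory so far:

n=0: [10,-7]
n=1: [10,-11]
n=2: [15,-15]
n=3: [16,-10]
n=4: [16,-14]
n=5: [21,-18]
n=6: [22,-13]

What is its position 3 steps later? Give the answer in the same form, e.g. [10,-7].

[28,-16]

Step-to-step displacements: [+0,-4], [+5,-4], [+1,+5], [+0,-4], [+5,-4], [+1,+5] — a repeating cycle of length 3.
step 7: apply [+0,-4] → [22,-17]
step 8: apply [+5,-4] → [27,-21]
step 9: apply [+1,+5] → [28,-16]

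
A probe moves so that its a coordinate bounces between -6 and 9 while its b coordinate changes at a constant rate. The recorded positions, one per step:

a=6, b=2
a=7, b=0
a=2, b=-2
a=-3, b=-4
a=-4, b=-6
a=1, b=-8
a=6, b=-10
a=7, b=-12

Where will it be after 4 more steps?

a=1, b=-20

The a coordinate reflects between -6 and 9, moving 5 per step.
  step 8: 7 → 2
  step 9: 2 → -3
  step 10: -3 → -4
  step 11: -4 → 1
The b coordinate changes by -2 each step: at step 11 it is -20.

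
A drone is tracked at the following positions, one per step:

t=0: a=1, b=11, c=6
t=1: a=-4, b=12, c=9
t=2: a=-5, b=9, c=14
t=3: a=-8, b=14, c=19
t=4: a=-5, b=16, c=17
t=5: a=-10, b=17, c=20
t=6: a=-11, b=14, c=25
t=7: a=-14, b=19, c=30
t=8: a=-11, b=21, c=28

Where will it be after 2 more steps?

The moves between consecutive positions are (-5,+1,+3), (-1,-3,+5), (-3,+5,+5), (+3,+2,-2), (-5,+1,+3), (-1,-3,+5), (-3,+5,+5), (+3,+2,-2); they repeat the 4-cycle [(-5,+1,+3), (-1,-3,+5), (-3,+5,+5), (+3,+2,-2)].
step 9: apply (-5,+1,+3) → a=-16, b=22, c=31
step 10: apply (-1,-3,+5) → a=-17, b=19, c=36

a=-17, b=19, c=36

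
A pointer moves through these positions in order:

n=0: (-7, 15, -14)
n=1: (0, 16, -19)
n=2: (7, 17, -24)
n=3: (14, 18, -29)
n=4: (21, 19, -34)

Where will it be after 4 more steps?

The position changes by (+7, +1, -5) every step.
step 5: (21, 19, -34) + (+7, +1, -5) → (28, 20, -39)
step 6: (28, 20, -39) + (+7, +1, -5) → (35, 21, -44)
step 7: (35, 21, -44) + (+7, +1, -5) → (42, 22, -49)
step 8: (42, 22, -49) + (+7, +1, -5) → (49, 23, -54)

(49, 23, -54)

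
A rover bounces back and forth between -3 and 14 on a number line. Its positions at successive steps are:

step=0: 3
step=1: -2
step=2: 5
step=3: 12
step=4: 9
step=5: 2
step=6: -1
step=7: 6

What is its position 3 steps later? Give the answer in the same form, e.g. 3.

1

The value travels 7 per step and bounces off the walls at -3 and 14.
  step 8: 6 → 13
  step 9: 13 → 8
  step 10: 8 → 1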